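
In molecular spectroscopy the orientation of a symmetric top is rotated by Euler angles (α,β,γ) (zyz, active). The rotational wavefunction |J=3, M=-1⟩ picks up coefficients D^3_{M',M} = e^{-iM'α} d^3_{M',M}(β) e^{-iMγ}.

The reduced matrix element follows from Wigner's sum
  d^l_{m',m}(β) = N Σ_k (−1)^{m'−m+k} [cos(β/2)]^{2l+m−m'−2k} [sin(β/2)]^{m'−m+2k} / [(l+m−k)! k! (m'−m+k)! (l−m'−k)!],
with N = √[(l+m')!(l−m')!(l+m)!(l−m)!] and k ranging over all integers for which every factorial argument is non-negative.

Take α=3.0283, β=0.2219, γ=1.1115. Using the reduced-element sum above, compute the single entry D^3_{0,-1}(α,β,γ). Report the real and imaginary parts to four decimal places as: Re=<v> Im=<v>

Re=-0.1588 Im=-0.3210

First d^3_{0,-1}(β=0.2219), then the phase factors e^{-i(0)α} and e^{-i(-1)γ}:
Half-angle: c=0.993851, s=0.110723. N=√(6·6·2·24)=41.569219
k∈{0,1,2} keeps every argument non-negative
  k=0: (−1)^1·41.5692/(12)·0.9939^5·0.1107^1 = -0.371906
  k=1: (−1)^2·41.5692/(4)·0.9939^3·0.1107^3 = +0.013848
  k=2: (−1)^3·41.5692/(12)·0.9939^1·0.1107^5 = -0.000057
d^3_{0,-1}(0.2219) = -0.371906 +0.013848 -0.000057 = -0.358116
D = (+1.000000+0.000000i)·(-0.358116)·(+0.443317+0.896365i) = -0.158759-0.321002i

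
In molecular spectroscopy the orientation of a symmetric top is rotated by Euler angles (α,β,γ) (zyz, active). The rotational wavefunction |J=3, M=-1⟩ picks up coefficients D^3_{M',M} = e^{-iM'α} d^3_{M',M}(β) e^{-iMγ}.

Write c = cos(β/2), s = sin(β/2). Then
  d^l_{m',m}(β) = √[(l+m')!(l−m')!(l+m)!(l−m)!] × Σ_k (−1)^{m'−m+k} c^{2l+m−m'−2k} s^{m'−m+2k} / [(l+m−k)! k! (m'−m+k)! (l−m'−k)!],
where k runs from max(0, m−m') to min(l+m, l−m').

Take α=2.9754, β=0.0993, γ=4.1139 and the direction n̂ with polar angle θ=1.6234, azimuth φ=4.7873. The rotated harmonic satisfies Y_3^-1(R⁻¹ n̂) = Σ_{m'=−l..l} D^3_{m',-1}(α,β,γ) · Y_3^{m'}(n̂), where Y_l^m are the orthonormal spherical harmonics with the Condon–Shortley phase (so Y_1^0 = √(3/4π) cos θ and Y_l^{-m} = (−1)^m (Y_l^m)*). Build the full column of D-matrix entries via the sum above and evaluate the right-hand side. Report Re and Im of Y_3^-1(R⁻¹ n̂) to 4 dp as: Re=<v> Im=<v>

Re=0.2104 Im=-0.2316

Need the full column D^3_{m',-1} for m'=−3..3 at α=2.9754, β=0.0993, γ=4.1139.
cos(β/2)=0.998768, sin(β/2)=0.049630
d^3_{-3,-1}: single k=2 term ⇒ +0.009493;  D = +0.008447+0.004331i
d^3_{-2,-1}: k∈[1..2] ⇒ +0.155978 -0.000770 = +0.155208;  D = -0.124499-0.092680i
d^3_{-1,-1}: k∈[0..2] ⇒ +0.992629 -0.019608 +0.000036 = +0.973057;  D = +0.673655+0.702161i
d^3_{0,-1}: k∈[0..2] ⇒ -0.170865 +0.001266 -0.000001 = -0.169601;  D = +0.095552+0.140122i
d^3_{1,-1}: k∈[0..2] ⇒ +0.014706 -0.000048 +0.000000 = +0.014657;  D = +0.006141+0.013309i
d^3_{2,-1}: k∈[0..1] ⇒ -0.000770 +0.000001 = -0.000769;  D = +0.000202+0.000742i
d^3_{3,-1}: single k=0 term ⇒ +0.000023;  D = +0.000002+0.000023i
Y_3^{m'}(θ=1.6234,φ=4.7873) and Σ D·Y over m':
  (+0.0084+0.0043i)·(-0.0926-0.4050i)  (-0.1245-0.0927i)·(+0.0530-0.0080i)  (+0.6737+0.7022i)·(-0.0238-0.3174i)  (+0.0956+0.1401i)·(+0.0586+0.0000i)  (+0.0061+0.0133i)·(+0.0238-0.3174i)  (+0.0002+0.0007i)·(+0.0530+0.0080i)  (+0.0000+0.0000i)·(+0.0926-0.4050i)
Y_3^-1(R⁻¹ n̂) = +0.210422-0.231647i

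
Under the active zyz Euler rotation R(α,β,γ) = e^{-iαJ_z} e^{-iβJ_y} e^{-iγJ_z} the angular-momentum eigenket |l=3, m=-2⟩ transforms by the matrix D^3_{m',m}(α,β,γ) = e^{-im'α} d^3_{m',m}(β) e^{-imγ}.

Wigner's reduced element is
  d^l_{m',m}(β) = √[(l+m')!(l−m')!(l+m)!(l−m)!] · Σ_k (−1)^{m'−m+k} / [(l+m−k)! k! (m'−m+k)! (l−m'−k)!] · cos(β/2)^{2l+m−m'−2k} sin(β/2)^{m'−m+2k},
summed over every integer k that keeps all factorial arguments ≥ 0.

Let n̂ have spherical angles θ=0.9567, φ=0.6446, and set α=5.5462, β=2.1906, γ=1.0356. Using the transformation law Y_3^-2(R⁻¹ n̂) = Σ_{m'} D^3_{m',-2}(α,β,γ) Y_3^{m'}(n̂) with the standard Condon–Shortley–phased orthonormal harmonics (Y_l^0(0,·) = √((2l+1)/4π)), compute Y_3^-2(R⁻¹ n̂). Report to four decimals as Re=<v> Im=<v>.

Need the full column D^3_{m',-2} for m'=−3..3 at α=5.5462, β=2.1906, γ=1.0356.
cos(β/2)=0.457780, sin(β/2)=0.889066
d^3_{-3,-2}: single k=1 term ⇒ +0.043782;  D = +0.043355-0.006099i
d^3_{-2,-2}: k∈[0..1] ⇒ +0.009203 -0.173566 = -0.164363;  D = -0.135911-0.092430i
d^3_{-1,-2}: k∈[0..1] ⇒ -0.056522 +0.426384 = +0.369862;  D = +0.086689+0.359560i
d^3_{0,-2}: k∈[0..1] ⇒ +0.190132 -0.717148 = -0.527017;  D = +0.252852-0.462399i
d^3_{1,-2}: k∈[0..1] ⇒ -0.426384 +0.804129 = +0.377745;  D = -0.356943+0.123622i
d^3_{2,-2}: k∈[0..1] ⇒ +0.654664 -0.493859 = +0.160805;  D = -0.147886-0.063150i
d^3_{3,-2}: single k=0 term ⇒ -0.622876;  D = +0.259791+0.566112i
Y_3^{m'}(θ=0.9567,φ=0.6446) and Σ D·Y over m':
  (+0.0434-0.0061i)·(-0.0809-0.2129i)  (-0.1359-0.0924i)·(+0.1093-0.3779i)  (+0.0867+0.3596i)·(+0.1394-0.1048i)  (+0.2529-0.4624i)·(-0.2881+0.0000i)  (-0.3569+0.1236i)·(-0.1394-0.1048i)  (-0.1479-0.0631i)·(+0.1093+0.3779i)  (+0.2598+0.5661i)·(+0.0809-0.2129i)
Y_3^-2(R⁻¹ n̂) = +0.134272+0.154621i

Re=0.1343 Im=0.1546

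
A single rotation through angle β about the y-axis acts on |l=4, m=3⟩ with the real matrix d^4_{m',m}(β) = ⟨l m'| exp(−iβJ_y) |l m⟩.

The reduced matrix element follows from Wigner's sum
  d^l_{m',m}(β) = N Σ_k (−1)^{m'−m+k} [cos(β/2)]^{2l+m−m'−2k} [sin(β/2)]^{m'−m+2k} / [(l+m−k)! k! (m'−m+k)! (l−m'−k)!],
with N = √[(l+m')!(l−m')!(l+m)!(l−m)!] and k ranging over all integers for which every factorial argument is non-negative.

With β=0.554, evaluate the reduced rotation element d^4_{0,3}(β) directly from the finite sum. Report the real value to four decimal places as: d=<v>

d=0.1831

d^4_{0,3}(β=0.554) via Wigner's sum:
Half-angle: c=0.961880, s=0.273471. N=√(24·24·5040·1)=1703.830978
Admissible k: 3..4 (factorial args all ≥0)
  k=3: (−1)^0·1703.8310/(144)·0.9619^5·0.2735^3 = +0.199253
  k=4: (−1)^1·1703.8310/(144)·0.9619^3·0.2735^5 = -0.016106
d^4_{0,3}(0.554) = +0.199253 -0.016106 = +0.183147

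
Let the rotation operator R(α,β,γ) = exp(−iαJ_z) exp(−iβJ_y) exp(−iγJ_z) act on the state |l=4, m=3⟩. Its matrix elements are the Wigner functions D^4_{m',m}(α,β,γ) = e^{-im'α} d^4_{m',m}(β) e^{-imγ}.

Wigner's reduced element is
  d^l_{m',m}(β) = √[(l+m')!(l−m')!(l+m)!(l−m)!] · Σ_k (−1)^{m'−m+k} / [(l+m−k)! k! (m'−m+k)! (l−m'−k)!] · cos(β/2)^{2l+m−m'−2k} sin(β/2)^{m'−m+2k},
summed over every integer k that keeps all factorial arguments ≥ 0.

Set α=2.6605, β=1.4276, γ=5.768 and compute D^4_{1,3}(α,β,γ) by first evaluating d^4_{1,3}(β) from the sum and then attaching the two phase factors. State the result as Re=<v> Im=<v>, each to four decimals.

D^4_{1,3}(2.6605,1.4276,5.768) = e^{-i·1·2.6605}·d^4_{1,3}(1.4276)·e^{-i·3·5.768}. Compute d first:
Half-angle: c=0.755879, s=0.654711. N=√(120·6·5040·1)=1904.940944
Admissible k: 2..3 (factorial args all ≥0)
  k=2: (−1)^0·1904.9409/(240)·0.7559^6·0.6547^2 = +0.634577
  k=3: (−1)^1·1904.9409/(144)·0.7559^4·0.6547^4 = -0.793464
d^4_{1,3}(1.4276) = +0.634577 -0.793464 = -0.158887
Phases: e^{-i·(1)·2.6605}=-0.886490-0.462748i, e^{-i·(3)·5.768}=+0.025238+0.999681i ⇒ D=-0.069946+0.142662i

Re=-0.0699 Im=0.1427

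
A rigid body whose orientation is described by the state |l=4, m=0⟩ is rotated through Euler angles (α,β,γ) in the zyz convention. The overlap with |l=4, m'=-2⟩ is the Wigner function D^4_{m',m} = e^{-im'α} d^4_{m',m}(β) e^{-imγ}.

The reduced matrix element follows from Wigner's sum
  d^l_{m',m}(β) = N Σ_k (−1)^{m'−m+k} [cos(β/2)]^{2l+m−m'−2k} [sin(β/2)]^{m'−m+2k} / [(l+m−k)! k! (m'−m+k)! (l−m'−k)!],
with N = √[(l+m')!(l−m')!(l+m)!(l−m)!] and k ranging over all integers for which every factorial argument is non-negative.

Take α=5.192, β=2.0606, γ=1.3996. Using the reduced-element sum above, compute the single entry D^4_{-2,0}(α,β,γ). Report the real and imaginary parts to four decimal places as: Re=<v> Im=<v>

Re=-0.0971 Im=-0.1384

Split into d^4_{-2,0}(β=2.0606) × two z-phases.
Half-angle: c=0.514562, s=0.857453. N=√(2·720·24·24)=910.735966
k∈{2,3,4} keeps every argument non-negative
  k=2: (−1)^0·910.7360/(96)·0.5146^6·0.8575^2 = +0.129469
  k=3: (−1)^1·910.7360/(36)·0.5146^4·0.8575^4 = -0.958698
  k=4: (−1)^2·910.7360/(96)·0.5146^2·0.8575^6 = +0.998296
d^4_{-2,0}(2.0606) = +0.129469 -0.958698 +0.998296 = +0.169067
D = (-0.574157-0.818745i)·(+0.169067)·(+1.000000+0.000000i) = -0.097071-0.138423i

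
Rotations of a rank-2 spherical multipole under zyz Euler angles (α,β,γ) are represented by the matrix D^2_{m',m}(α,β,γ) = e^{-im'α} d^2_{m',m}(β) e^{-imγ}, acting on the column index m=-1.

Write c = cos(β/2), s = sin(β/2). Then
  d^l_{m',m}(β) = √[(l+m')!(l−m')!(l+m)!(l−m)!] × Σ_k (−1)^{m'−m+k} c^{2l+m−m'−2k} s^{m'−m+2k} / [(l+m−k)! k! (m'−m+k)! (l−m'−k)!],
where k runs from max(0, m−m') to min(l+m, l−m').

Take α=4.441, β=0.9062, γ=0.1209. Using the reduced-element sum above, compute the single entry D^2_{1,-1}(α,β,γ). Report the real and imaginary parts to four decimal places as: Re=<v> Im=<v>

Split into d^2_{1,-1}(β=0.9062) × two z-phases.
Half-angle: c=0.899094, s=0.437755. N=√(6·1·1·6)=6.000000
k: max(0,(-1)−(1))=0 … min(2+(-1),2−(1))=1
  k=0: (−1)^2·6.0000/(2)·0.8991^2·0.4378^2 = +0.464723
  k=1: (−1)^3·6.0000/(6)·0.8991^0·0.4378^4 = -0.036722
d^2_{1,-1}(0.9062) = +0.464723 -0.036722 = +0.428001
Phases: e^{-i·(1)·4.441}=-0.268070+0.963399i, e^{-i·(-1)·0.1209}=+0.992700+0.120606i ⇒ D=-0.163627+0.395488i

Re=-0.1636 Im=0.3955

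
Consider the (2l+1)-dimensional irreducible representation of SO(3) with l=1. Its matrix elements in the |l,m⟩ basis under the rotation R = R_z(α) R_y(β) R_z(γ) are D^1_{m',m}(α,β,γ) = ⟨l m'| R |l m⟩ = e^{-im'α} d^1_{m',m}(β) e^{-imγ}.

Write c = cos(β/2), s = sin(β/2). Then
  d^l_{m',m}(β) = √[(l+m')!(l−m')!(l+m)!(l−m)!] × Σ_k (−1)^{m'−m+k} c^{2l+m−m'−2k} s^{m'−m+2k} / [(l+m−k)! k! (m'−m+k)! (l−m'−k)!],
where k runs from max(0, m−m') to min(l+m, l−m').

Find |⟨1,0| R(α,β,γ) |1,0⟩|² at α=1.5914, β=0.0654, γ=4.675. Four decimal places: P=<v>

Split into d^1_{0,0}(β=0.0654) × two z-phases.
With c≡cos(β/2)=0.999465 and s≡sin(β/2)=0.032694, N=[1·1·1·1]^{1/2}=1.000000
k∈{0,1} keeps every argument non-negative
  k=0: (−1)^0·1.0000/(1)·0.9995^2·0.0327^0 = +0.998931
  k=1: (−1)^1·1.0000/(1)·0.9995^0·0.0327^2 = -0.001069
d^1_{0,0}(0.0654) = +0.998931 -0.001069 = +0.997862
|D^1_{0,0}|² = |d^1_{0,0}(β)|² = (+0.997862)² = 0.995729 (the z-rotation phases have unit modulus)

P=0.9957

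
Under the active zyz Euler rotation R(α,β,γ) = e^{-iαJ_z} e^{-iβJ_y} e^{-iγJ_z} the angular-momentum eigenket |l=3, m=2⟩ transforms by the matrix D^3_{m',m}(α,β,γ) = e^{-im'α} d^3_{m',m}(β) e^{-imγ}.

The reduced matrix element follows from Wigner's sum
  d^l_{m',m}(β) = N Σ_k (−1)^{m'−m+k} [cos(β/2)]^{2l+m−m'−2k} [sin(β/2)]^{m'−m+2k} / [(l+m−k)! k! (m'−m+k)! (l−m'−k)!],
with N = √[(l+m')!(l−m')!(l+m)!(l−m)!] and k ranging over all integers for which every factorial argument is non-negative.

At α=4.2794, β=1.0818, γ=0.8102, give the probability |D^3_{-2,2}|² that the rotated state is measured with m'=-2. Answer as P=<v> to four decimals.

P=0.0574

D^3_{-2,2}(4.2794,1.0818,0.8102) = e^{-i·-2·4.2794}·d^3_{-2,2}(1.0818)·e^{-i·2·0.8102}. Compute d first:
Half-angle: c=0.857246, s=0.514908. N=√(1·120·120·1)=120.000000
k: max(0,(2)−(-2))=4 … min(3+(2),3−(-2))=5
  k=4: (−1)^0·120.0000/(24)·0.8572^2·0.5149^4 = +0.258284
  k=5: (−1)^1·120.0000/(120)·0.8572^0·0.5149^6 = -0.018637
d^3_{-2,2}(1.0818) = +0.258284 -0.018637 = +0.239647
|D^3_{-2,2}|² = |d^3_{-2,2}(β)|² = (+0.239647)² = 0.057431 (the z-rotation phases have unit modulus)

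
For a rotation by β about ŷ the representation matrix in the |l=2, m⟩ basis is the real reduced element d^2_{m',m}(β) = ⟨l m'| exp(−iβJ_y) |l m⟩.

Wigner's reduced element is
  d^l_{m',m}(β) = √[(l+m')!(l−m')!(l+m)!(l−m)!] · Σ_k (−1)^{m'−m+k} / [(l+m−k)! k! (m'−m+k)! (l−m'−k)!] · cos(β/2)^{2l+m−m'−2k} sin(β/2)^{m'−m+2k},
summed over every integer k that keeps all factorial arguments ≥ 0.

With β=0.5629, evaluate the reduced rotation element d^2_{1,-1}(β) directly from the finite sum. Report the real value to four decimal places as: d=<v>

d^2_{1,-1}(β=0.5629) via Wigner's sum:
Half-angle: c=0.960654, s=0.277749. N=√(6·1·1·6)=6.000000
Admissible k: 0..1 (factorial args all ≥0)
  k=0: (−1)^2·6.0000/(2)·0.9607^2·0.2777^2 = +0.213580
  k=1: (−1)^3·6.0000/(6)·0.9607^0·0.2777^4 = -0.005951
d^2_{1,-1}(0.5629) = +0.213580 -0.005951 = +0.207628

d=0.2076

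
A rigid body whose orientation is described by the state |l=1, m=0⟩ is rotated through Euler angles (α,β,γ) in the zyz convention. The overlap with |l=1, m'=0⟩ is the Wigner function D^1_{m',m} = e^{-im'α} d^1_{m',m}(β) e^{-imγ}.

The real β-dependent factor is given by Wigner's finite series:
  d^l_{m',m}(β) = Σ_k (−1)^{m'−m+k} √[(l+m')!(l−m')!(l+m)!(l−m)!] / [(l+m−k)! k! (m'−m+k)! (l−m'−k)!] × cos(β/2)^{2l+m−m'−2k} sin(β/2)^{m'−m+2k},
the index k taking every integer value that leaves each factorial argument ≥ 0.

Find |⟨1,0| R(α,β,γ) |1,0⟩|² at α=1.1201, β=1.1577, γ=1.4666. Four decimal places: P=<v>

Split into d^1_{0,0}(β=1.1577) × two z-phases.
With c≡cos(β/2)=0.837092 and s≡sin(β/2)=0.547062, N=[1·1·1·1]^{1/2}=1.000000
k: max(0,(0)−(0))=0 … min(1+(0),1−(0))=1
  k=0: (−1)^0·1.0000/(1)·0.8371^2·0.5471^0 = +0.700724
  k=1: (−1)^1·1.0000/(1)·0.8371^0·0.5471^2 = -0.299276
d^1_{0,0}(1.1577) = +0.700724 -0.299276 = +0.401447
|D^1_{0,0}|² = |d^1_{0,0}(β)|² = (+0.401447)² = 0.161160 (the z-rotation phases have unit modulus)

P=0.1612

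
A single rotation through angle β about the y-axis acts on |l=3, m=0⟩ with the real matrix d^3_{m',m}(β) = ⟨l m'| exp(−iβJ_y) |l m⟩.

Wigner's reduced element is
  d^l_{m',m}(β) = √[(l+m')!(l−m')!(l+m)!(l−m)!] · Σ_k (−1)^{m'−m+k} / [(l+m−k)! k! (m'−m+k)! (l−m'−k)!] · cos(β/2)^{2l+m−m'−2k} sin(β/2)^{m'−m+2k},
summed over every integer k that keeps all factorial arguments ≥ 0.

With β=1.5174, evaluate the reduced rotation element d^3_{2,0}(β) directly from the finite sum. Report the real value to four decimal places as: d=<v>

d=0.0729

d^3_{2,0}(β=1.5174) via Wigner's sum:
Half-angle: c=0.725731, s=0.687979. N=√(120·1·6·6)=65.726707
k∈{0,1} keeps every argument non-negative
  k=0: (−1)^2·65.7267/(12)·0.7257^4·0.6880^2 = +0.719140
  k=1: (−1)^3·65.7267/(12)·0.7257^2·0.6880^4 = -0.646266
d^3_{2,0}(1.5174) = +0.719140 -0.646266 = +0.072873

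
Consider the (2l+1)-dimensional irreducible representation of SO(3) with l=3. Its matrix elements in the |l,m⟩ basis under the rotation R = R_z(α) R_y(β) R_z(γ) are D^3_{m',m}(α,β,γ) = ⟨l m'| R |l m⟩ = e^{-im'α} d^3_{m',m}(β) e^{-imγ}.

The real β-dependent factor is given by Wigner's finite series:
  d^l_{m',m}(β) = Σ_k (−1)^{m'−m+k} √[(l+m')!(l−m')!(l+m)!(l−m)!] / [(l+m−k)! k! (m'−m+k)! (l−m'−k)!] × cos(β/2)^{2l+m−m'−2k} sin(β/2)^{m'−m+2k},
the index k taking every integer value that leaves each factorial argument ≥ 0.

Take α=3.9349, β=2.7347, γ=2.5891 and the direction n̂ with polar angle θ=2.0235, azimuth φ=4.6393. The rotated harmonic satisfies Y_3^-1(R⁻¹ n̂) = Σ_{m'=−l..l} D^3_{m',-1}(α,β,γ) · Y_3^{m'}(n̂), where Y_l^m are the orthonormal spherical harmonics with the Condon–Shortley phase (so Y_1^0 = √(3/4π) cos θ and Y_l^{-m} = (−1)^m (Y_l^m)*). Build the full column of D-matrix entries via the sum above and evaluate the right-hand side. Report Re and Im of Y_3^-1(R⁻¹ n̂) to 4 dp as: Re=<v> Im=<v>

Re=0.2834 Im=0.1047

Need the full column D^3_{m',-1} for m'=−3..3 at α=3.9349, β=2.7347, γ=2.5891.
cos(β/2)=0.202046, sin(β/2)=0.979376
d^3_{-3,-1}: single k=2 term ⇒ +0.006191;  D = -0.001571+0.005988i
d^3_{-2,-1}: k∈[1..2] ⇒ +0.001043 -0.049004 = -0.047961;  D = +0.024521+0.041218i
d^3_{-1,-1}: k∈[0..2] ⇒ +0.000068 -0.012788 +0.225345 = +0.212626;  D = +0.206490+0.050710i
d^3_{0,-1}: k∈[0..2] ⇒ -0.001142 +0.080521 -0.630649 = -0.551270;  D = +0.469252-0.289313i
d^3_{1,-1}: k∈[0..2] ⇒ +0.009591 -0.300461 +0.882464 = +0.591594;  D = +0.131986-0.576683i
d^3_{2,-1}: k∈[0..1] ⇒ -0.049004 +0.575701 = +0.526698;  D = +0.283474+0.443907i
d^3_{3,-1}: single k=0 term ⇒ +0.145460;  D = -0.142289-0.030206i
Y_3^{m'}(θ=2.0235,φ=4.6393) and Σ D·Y over m':
  (-0.0016+0.0060i)·(+0.0660-0.2961i)  (+0.0245+0.0412i)·(+0.3576+0.0527i)  (+0.2065+0.0507i)·(+0.0009-0.0126i)  (+0.4693-0.2893i)·(+0.3335+0.0000i)  (+0.1320-0.5767i)·(-0.0009-0.0126i)  (+0.2835+0.4439i)·(+0.3576-0.0527i)  (-0.1423-0.0302i)·(-0.0660-0.2961i)
Y_3^-1(R⁻¹ n̂) = +0.283433+0.104679i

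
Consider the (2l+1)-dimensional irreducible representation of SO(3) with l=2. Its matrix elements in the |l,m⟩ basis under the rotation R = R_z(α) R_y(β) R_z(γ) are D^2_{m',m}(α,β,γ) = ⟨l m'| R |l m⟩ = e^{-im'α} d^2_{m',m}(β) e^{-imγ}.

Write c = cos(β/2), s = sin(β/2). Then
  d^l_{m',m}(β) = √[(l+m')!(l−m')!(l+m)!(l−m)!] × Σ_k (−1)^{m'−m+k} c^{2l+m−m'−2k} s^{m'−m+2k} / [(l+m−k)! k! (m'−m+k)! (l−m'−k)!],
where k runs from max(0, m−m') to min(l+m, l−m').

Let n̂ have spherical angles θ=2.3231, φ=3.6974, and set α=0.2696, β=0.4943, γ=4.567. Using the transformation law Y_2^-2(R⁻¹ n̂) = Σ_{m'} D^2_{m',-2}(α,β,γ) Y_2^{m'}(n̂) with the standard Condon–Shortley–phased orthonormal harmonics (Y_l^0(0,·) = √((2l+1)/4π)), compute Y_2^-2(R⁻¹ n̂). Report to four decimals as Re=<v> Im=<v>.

Re=-0.0026 Im=0.0494

Need the full column D^2_{m',-2} for m'=−2..2 at α=0.2696, β=0.4943, γ=4.567.
cos(β/2)=0.969614, sin(β/2)=0.244642
d^2_{-2,-2}: single k=0 term ⇒ +0.883883;  D = -0.856749-0.217325i
d^2_{-1,-2}: single k=0 term ⇒ -0.446022;  D = +0.445922-0.009445i
d^2_{0,-2}: single k=0 term ⇒ +0.137827;  D = -0.132041+0.039515i
d^2_{1,-2}: single k=0 term ⇒ -0.028394;  D = +0.024051-0.015091i
d^2_{2,-2}: single k=0 term ⇒ +0.003582;  D = -0.002417+0.002643i
Y_2^{m'}(θ=2.3231,φ=3.6974) and Σ D·Y over m':
  (-0.8567-0.2173i)·(+0.0913-0.1846i)  (+0.4459-0.0094i)·(+0.3274-0.2034i)  (-0.1320+0.0395i)·(+0.1264+0.0000i)  (+0.0241-0.0151i)·(-0.3274-0.2034i)  (-0.0024+0.0026i)·(+0.0913+0.1846i)
Y_2^-2(R⁻¹ n̂) = -0.002567+0.049370i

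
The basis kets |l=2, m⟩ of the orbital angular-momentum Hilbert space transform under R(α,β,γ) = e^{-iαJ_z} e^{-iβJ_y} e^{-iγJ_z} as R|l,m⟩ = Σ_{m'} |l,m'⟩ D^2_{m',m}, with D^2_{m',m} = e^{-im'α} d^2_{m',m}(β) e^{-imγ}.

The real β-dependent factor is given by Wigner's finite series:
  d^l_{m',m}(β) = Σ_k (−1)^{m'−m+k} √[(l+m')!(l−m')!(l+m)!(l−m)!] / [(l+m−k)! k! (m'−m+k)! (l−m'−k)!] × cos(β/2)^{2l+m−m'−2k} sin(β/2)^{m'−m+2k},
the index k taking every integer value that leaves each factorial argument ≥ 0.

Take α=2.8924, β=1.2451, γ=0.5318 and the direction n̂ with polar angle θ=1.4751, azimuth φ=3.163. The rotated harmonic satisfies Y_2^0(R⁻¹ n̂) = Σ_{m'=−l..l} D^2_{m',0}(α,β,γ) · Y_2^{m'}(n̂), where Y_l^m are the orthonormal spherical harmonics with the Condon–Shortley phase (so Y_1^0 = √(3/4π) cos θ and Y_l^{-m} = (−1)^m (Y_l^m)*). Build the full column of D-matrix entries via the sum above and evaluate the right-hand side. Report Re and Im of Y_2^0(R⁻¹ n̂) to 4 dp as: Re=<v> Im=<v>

Re=0.5195 Im=0.0000

Need the full column D^2_{m',0} for m'=−2..2 at α=2.8924, β=1.2451, γ=0.5318.
cos(β/2)=0.812394, sin(β/2)=0.583109
d^2_{-2,0}: single k=2 term ⇒ +0.549678;  D = +0.482813-0.262750i
d^2_{-1,0}: k∈[1..2] ⇒ +0.765818 -0.394540 = +0.371278;  D = -0.359810+0.091565i
d^2_{0,0}: k∈[0..2] ⇒ +0.435579 -0.897620 +0.115611 = -0.346430;  D = -0.346430+0.000000i
d^2_{1,0}: k∈[0..1] ⇒ -0.765818 +0.394540 = -0.371278;  D = +0.359810+0.091565i
d^2_{2,0}: single k=0 term ⇒ +0.549678;  D = +0.482813+0.262750i
Y_2^{m'}(θ=1.4751,φ=3.163) and Σ D·Y over m':
  (+0.4828-0.2628i)·(+0.3824-0.0164i)  (-0.3598+0.0916i)·(-0.0735+0.0016i)  (-0.3464+0.0000i)·(-0.3068+0.0000i)  (+0.3598+0.0916i)·(+0.0735+0.0016i)  (+0.4828+0.2628i)·(+0.3824+0.0164i)
Y_2^0(R⁻¹ n̂) = +0.519489+0.000000i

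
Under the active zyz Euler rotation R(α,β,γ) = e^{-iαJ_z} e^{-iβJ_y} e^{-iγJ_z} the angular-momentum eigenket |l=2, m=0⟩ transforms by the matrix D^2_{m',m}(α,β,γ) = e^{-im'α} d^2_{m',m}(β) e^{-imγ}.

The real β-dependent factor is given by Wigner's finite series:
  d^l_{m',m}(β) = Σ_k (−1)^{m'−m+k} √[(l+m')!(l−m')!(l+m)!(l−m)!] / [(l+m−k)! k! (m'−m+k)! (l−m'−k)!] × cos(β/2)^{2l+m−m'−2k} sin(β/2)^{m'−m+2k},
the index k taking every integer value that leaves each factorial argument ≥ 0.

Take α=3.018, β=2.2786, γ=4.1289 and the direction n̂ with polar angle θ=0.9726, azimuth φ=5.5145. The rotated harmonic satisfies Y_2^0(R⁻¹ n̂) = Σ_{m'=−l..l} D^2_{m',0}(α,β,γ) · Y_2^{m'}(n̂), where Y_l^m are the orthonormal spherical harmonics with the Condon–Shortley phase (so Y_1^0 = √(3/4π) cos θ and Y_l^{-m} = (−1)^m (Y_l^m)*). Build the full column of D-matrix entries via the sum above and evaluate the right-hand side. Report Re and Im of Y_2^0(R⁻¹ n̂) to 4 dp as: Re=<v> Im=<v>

Need the full column D^2_{m',0} for m'=−2..2 at α=3.018, β=2.2786, γ=4.1289.
cos(β/2)=0.418230, sin(β/2)=0.908341
d^2_{-2,0}: single k=2 term ⇒ +0.353512;  D = +0.342767-0.086496i
d^2_{-1,0}: k∈[1..2] ⇒ +0.162769 -0.767782 = -0.605013;  D = +0.600398-0.074585i
d^2_{0,0}: k∈[0..2] ⇒ +0.030596 -0.577283 +0.680762 = +0.134075;  D = +0.134075+0.000000i
d^2_{1,0}: k∈[0..1] ⇒ -0.162769 +0.767782 = +0.605013;  D = -0.600398-0.074585i
d^2_{2,0}: single k=0 term ⇒ +0.353512;  D = +0.342767+0.086496i
Y_2^{m'}(θ=0.9726,φ=5.5145) and Σ D·Y over m':
  (+0.3428-0.0865i)·(+0.0088+0.2636i)  (+0.6004-0.0746i)·(+0.2584+0.2499i)  (+0.1341+0.0000i)·(-0.0153+0.0000i)  (-0.6004-0.0746i)·(-0.2584+0.2499i)  (+0.3428+0.0865i)·(+0.0088-0.2636i)
Y_2^0(R⁻¹ n̂) = +0.397196+0.000000i

Re=0.3972 Im=0.0000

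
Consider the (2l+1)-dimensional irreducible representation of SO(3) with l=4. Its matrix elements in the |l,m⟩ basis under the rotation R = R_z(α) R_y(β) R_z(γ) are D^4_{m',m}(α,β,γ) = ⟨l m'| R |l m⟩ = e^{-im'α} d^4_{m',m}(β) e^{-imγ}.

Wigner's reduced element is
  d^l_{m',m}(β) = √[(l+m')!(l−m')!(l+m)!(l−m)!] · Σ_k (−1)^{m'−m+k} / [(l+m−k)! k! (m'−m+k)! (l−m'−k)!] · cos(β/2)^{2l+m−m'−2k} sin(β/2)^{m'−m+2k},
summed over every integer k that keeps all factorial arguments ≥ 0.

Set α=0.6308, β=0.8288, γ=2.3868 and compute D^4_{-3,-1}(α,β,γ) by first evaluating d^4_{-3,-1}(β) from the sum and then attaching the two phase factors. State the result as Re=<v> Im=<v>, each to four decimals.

Re=-0.2153 Im=-0.4655

D^4_{-3,-1}(0.6308,0.8288,2.3868) = e^{-i·-3·0.6308}·d^4_{-3,-1}(0.8288)·e^{-i·-1·2.3868}. Compute d first:
Half-angle: c=0.915358, s=0.402641. N=√(1·5040·6·120)=1904.940944
k∈{2,3} keeps every argument non-negative
  k=2: (−1)^0·1904.9409/(240)·0.9154^6·0.4026^2 = +0.756923
  k=3: (−1)^1·1904.9409/(144)·0.9154^4·0.4026^4 = -0.244092
d^4_{-3,-1}(0.8288) = +0.756923 -0.244092 = +0.512831
Phases: e^{-i·(-3)·0.6308}=-0.316088+0.948730i, e^{-i·(-1)·2.3868}=-0.728414+0.685138i ⇒ D=-0.215270-0.465462i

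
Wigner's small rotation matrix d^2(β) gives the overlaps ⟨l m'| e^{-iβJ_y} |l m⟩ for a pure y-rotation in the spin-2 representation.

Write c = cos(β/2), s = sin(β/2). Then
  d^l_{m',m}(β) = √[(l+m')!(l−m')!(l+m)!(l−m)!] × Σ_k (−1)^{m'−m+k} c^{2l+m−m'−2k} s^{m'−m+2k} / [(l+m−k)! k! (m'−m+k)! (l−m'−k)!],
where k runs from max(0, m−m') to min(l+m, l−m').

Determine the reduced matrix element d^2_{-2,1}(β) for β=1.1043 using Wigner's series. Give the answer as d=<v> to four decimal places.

d=0.2457

d^2_{-2,1}(β=1.1043) via Wigner's sum:
c=cos(1.1043/2)=0.851399, s=sin(1.1043/2)=0.524519; N=√[1·24·6·1]=12.000000
Admissible k: 3..3 (factorial args all ≥0)
  k=3: (−1)^0·12.0000/(6)·0.8514^1·0.5245^3 = +0.245723
d^2_{-2,1}(1.1043) = +0.245723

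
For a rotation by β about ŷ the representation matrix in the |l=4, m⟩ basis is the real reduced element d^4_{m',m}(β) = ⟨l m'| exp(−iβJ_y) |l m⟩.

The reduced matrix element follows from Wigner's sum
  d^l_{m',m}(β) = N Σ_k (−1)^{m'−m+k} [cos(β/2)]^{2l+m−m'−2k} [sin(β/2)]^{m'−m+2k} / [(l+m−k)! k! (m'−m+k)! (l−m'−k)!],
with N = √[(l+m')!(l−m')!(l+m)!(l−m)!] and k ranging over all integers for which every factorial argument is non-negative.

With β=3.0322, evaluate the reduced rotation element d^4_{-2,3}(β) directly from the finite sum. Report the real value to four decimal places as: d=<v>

d^4_{-2,3}(β=3.0322) via Wigner's sum:
c=cos(3.0322/2)=0.054669, s=sin(3.0322/2)=0.998505; N=√[2·720·5040·1]=2693.993318
Admissible k: 5..6 (factorial args all ≥0)
  k=5: (−1)^0·2693.9933/(240)·0.0547^3·0.9985^5 = +0.001820
  k=6: (−1)^1·2693.9933/(720)·0.0547^1·0.9985^7 = -0.202421
d^4_{-2,3}(3.0322) = +0.001820 -0.202421 = -0.200601

d=-0.2006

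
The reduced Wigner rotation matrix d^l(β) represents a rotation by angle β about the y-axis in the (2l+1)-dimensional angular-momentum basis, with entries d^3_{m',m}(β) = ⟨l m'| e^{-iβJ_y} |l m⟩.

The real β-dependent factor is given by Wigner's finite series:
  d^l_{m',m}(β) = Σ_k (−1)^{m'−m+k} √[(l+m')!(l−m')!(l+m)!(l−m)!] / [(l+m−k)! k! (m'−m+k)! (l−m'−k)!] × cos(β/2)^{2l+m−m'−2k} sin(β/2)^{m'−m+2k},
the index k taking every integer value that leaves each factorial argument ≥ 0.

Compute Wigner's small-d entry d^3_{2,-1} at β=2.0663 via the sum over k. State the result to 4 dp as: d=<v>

d^3_{2,-1}(β=2.0663) via Wigner's sum:
With c≡cos(β/2)=0.512116 and s≡sin(β/2)=0.858916, N=[120·1·2·24]^{1/2}=75.894664
Admissible k: 0..1 (factorial args all ≥0)
  k=0: (−1)^3·75.8947/(12)·0.5121^3·0.8589^3 = -0.538254
  k=1: (−1)^4·75.8947/(24)·0.5121^1·0.8589^5 = +0.757047
d^3_{2,-1}(2.0663) = -0.538254 +0.757047 = +0.218793

d=0.2188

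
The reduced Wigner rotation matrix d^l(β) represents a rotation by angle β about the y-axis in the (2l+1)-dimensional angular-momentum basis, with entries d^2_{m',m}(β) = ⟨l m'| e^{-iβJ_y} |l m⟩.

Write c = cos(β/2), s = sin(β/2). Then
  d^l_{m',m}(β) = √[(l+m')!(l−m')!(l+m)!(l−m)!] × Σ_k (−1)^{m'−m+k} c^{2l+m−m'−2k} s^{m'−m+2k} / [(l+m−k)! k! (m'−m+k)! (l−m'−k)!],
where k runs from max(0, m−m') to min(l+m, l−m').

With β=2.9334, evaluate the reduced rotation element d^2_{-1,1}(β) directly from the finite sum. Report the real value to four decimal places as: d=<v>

d=-0.9465

d^2_{-1,1}(β=2.9334) via Wigner's sum:
With c≡cos(β/2)=0.103908 and s≡sin(β/2)=0.994587, N=[1·6·6·1]^{1/2}=6.000000
k∈{2,3} keeps every argument non-negative
  k=2: (−1)^0·6.0000/(2)·0.1039^2·0.9946^2 = +0.032041
  k=3: (−1)^1·6.0000/(6)·0.1039^0·0.9946^4 = -0.978523
d^2_{-1,1}(2.9334) = +0.032041 -0.978523 = -0.946481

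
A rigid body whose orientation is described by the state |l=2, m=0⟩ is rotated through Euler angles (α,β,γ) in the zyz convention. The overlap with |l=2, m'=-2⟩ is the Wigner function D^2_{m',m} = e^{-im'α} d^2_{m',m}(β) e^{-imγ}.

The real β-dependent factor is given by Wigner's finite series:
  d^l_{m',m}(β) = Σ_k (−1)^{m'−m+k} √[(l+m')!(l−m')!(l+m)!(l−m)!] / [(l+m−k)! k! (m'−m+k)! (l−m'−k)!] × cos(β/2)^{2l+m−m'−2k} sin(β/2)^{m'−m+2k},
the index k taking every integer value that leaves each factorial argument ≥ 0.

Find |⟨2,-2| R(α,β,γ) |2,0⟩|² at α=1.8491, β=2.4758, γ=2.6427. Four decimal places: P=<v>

P=0.0546

D^2_{-2,0}(1.8491,2.4758,2.6427) = e^{-i·-2·1.8491}·d^2_{-2,0}(2.4758)·e^{-i·0·2.6427}. Compute d first:
Half-angle: c=0.326782, s=0.945100. N=√(1·24·2·2)=9.797959
Admissible k: 2..2 (factorial args all ≥0)
  k=2: (−1)^0·9.7980/(4)·0.3268^2·0.9451^2 = +0.233640
d^2_{-2,0}(2.4758) = +0.233640
|D^2_{-2,0}|² = |d^2_{-2,0}(β)|² = (+0.233640)² = 0.054587 (the z-rotation phases have unit modulus)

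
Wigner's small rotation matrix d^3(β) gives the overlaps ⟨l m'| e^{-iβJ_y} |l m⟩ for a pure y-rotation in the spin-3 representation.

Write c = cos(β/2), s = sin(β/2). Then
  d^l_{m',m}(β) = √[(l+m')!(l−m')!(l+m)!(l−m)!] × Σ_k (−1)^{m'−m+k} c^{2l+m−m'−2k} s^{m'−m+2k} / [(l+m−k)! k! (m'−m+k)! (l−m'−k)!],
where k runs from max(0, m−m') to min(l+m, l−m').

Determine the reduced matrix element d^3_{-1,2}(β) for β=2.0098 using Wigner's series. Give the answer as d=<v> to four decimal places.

d=-0.1403

d^3_{-1,2}(β=2.0098) via Wigner's sum:
c=cos(2.0098/2)=0.536173, s=sin(2.0098/2)=0.844108; N=√[2·24·120·1]=75.894664
Admissible k: 3..4 (factorial args all ≥0)
  k=3: (−1)^0·75.8947/(12)·0.5362^3·0.8441^3 = +0.586325
  k=4: (−1)^1·75.8947/(24)·0.5362^1·0.8441^5 = -0.726600
d^3_{-1,2}(2.0098) = +0.586325 -0.726600 = -0.140275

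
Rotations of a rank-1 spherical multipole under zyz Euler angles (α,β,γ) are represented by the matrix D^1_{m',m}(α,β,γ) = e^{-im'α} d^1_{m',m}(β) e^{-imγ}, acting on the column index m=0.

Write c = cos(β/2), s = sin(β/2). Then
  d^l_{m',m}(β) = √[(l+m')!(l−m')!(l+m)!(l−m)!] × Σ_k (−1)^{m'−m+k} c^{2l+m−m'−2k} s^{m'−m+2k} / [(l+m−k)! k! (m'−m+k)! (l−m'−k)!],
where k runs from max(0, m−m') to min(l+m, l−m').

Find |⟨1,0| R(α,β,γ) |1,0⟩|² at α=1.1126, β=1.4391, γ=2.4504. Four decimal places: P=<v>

P=0.0172

Split into d^1_{0,0}(β=1.4391) × two z-phases.
c=cos(1.4391/2)=0.752102, s=sin(1.4391/2)=0.659046; N=√[1·1·1·1]=1.000000
Admissible k: 0..1 (factorial args all ≥0)
  k=0: (−1)^0·1.0000/(1)·0.7521^2·0.6590^0 = +0.565658
  k=1: (−1)^1·1.0000/(1)·0.7521^0·0.6590^2 = -0.434342
d^1_{0,0}(1.4391) = +0.565658 -0.434342 = +0.131316
|D^1_{0,0}|² = |d^1_{0,0}(β)|² = (+0.131316)² = 0.017244 (the z-rotation phases have unit modulus)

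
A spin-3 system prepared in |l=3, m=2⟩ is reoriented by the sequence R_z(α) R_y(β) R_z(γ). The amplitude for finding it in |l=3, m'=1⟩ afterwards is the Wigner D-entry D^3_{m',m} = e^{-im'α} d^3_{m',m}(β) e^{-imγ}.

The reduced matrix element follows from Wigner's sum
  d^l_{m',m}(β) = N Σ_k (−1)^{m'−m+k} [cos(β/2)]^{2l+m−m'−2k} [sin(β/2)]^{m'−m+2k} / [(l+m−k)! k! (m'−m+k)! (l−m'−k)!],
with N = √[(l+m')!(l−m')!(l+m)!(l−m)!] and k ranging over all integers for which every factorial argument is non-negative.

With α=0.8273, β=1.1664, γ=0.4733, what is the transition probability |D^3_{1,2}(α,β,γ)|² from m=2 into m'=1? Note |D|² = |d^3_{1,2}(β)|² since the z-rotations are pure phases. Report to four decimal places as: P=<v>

First d^3_{1,2}(β=1.1664), then the phase factors e^{-i(1)α} and e^{-i(2)γ}:
Half-angle: c=0.834705, s=0.550698. N=√(24·2·120·1)=75.894664
k: max(0,(2)−(1))=1 … min(3+(2),3−(1))=2
  k=1: (−1)^0·75.8947/(24)·0.8347^5·0.5507^1 = +0.705631
  k=2: (−1)^1·75.8947/(12)·0.8347^3·0.5507^3 = -0.614283
d^3_{1,2}(1.1664) = +0.705631 -0.614283 = +0.091348
|D^3_{1,2}|² = |d^3_{1,2}(β)|² = (+0.091348)² = 0.008344 (the z-rotation phases have unit modulus)

P=0.0083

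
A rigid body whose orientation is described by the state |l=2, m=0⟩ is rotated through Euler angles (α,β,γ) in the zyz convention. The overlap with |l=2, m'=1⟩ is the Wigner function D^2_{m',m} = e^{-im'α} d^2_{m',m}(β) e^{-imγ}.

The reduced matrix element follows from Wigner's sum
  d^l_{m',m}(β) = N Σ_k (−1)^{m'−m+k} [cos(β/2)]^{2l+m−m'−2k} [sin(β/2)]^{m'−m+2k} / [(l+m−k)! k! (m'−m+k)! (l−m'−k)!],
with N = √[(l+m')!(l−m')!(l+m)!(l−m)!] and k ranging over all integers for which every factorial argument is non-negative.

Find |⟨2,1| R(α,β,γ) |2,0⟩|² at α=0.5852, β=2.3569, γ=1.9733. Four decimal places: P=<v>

P=0.3750

Split into d^2_{1,0}(β=2.3569) × two z-phases.
Half-angle: c=0.382358, s=0.924014. N=√(6·1·2·2)=4.898979
k: max(0,(0)−(1))=0 … min(2+(0),2−(1))=1
  k=0: (−1)^1·4.8990/(2)·0.3824^3·0.9240^1 = -0.126521
  k=1: (−1)^2·4.8990/(2)·0.3824^1·0.9240^3 = +0.738893
d^2_{1,0}(2.3569) = -0.126521 +0.738893 = +0.612372
|D^2_{1,0}|² = |d^2_{1,0}(β)|² = (+0.612372)² = 0.374999 (the z-rotation phases have unit modulus)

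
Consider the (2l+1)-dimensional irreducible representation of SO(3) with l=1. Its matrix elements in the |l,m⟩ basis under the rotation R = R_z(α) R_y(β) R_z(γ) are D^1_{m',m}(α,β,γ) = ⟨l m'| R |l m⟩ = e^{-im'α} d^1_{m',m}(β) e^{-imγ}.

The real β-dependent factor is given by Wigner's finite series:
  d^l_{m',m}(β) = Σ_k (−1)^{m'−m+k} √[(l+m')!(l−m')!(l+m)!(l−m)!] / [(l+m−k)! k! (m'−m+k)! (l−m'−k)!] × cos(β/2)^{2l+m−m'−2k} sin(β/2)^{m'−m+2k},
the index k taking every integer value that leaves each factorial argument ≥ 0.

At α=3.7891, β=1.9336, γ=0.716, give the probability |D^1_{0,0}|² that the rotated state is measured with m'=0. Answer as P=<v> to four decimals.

D^1_{0,0}(3.7891,1.9336,0.716) = e^{-i·0·3.7891}·d^1_{0,0}(1.9336)·e^{-i·0·0.716}. Compute d first:
Half-angle: c=0.567936, s=0.823073. N=√(1·1·1·1)=1.000000
k: max(0,(0)−(0))=0 … min(1+(0),1−(0))=1
  k=0: (−1)^0·1.0000/(1)·0.5679^2·0.8231^0 = +0.322552
  k=1: (−1)^1·1.0000/(1)·0.5679^0·0.8231^2 = -0.677448
d^1_{0,0}(1.9336) = +0.322552 -0.677448 = -0.354897
|D^1_{0,0}|² = |d^1_{0,0}(β)|² = (-0.354897)² = 0.125952 (the z-rotation phases have unit modulus)

P=0.1260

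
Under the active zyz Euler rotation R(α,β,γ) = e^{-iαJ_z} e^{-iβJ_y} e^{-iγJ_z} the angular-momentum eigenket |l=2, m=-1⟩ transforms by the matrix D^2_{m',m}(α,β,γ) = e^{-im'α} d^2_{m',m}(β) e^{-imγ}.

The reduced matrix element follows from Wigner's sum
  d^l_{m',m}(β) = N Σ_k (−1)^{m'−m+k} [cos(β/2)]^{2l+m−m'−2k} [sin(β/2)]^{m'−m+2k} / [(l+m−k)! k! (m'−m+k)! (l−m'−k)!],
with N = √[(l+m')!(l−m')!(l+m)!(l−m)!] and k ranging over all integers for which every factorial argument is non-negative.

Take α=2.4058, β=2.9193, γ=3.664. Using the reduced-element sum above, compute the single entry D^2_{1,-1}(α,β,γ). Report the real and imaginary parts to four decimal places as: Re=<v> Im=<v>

Re=-0.2888 Im=-0.8936

First d^2_{1,-1}(β=2.9193), then the phase factors e^{-i(1)α} and e^{-i(-1)γ}:
With c≡cos(β/2)=0.110918 and s≡sin(β/2)=0.993830, N=[6·1·1·6]^{1/2}=6.000000
k∈{0,1} keeps every argument non-negative
  k=0: (−1)^2·6.0000/(2)·0.1109^2·0.9938^2 = +0.036454
  k=1: (−1)^3·6.0000/(6)·0.1109^0·0.9938^4 = -0.975546
d^2_{1,-1}(2.9193) = +0.036454 -0.975546 = -0.939092
D = (-0.741299-0.671175i)·(-0.939092)·(-0.866621-0.498968i) = -0.288799-0.893582i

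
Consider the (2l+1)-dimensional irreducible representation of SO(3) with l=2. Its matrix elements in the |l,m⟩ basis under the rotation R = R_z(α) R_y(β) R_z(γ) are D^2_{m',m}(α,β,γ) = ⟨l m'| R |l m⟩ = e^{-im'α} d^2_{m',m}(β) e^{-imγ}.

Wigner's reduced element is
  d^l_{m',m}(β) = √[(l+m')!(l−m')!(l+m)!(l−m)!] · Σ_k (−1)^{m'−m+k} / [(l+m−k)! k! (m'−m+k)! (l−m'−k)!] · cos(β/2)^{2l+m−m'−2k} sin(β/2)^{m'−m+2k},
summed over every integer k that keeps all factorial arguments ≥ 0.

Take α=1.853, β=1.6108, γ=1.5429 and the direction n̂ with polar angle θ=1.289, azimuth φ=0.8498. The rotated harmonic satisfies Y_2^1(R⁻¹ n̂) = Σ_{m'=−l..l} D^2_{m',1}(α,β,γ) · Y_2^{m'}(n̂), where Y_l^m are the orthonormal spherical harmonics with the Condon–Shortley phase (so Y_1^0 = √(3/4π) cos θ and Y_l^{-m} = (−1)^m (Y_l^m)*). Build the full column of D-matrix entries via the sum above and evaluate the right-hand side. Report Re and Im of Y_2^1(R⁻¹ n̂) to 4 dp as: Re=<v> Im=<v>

Re=0.3190 Im=-0.1076

Need the full column D^2_{m',1} for m'=−2..2 at α=1.853, β=1.6108, γ=1.5429.
cos(β/2)=0.692823, sin(β/2)=0.721108
d^2_{-2,1}: single k=3 term ⇒ +0.519580;  D = -0.290068+0.431073i
d^2_{-1,1}: k∈[2..3] ⇒ +0.748800 -0.270396 = +0.478404;  D = +0.455586+0.145987i
d^2_{0,1}: k∈[1..2] ⇒ +0.587411 -0.636354 = -0.048942;  D = -0.001365+0.048923i
d^2_{1,1}: k∈[0..1] ⇒ +0.230403 -0.748800 = -0.518397;  D = +0.501724-0.130416i
d^2_{2,1}: single k=0 term ⇒ -0.479619;  D = -0.245153-0.412232i
Y_2^{m'}(θ=1.289,φ=0.8498) and Σ D·Y over m':
  (-0.2901+0.4311i)·(-0.0458-0.3535i)  (+0.4556+0.1460i)·(+0.1362-0.1550i)  (-0.0014+0.0489i)·(-0.2422+0.0000i)  (+0.5017-0.1304i)·(-0.1362-0.1550i)  (-0.2452-0.4122i)·(-0.0458+0.3535i)
Y_2^1(R⁻¹ n̂) = +0.319029-0.107573i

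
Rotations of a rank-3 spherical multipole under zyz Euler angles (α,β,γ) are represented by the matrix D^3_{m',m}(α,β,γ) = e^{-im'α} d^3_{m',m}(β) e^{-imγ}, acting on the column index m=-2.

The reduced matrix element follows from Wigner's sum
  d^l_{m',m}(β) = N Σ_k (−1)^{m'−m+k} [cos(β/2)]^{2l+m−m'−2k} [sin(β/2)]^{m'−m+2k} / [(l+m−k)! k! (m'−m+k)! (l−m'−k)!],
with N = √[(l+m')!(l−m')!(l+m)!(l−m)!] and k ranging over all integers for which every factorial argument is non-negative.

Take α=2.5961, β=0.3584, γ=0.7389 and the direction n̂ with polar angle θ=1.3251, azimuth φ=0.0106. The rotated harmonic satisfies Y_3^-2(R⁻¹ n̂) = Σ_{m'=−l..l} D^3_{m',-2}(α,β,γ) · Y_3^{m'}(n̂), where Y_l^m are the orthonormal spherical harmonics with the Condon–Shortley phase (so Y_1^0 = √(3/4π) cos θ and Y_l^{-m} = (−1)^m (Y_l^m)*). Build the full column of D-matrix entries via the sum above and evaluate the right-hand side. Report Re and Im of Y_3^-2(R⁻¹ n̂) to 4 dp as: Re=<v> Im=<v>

Need the full column D^3_{m',-2} for m'=−3..3 at α=2.5961, β=0.3584, γ=0.7389.
cos(β/2)=0.983987, sin(β/2)=0.178242
d^3_{-3,-2}: single k=1 term ⇒ +0.402747;  D = -0.397688+0.063639i
d^3_{-2,-2}: k∈[0..1] ⇒ +0.907685 -0.148919 = +0.758766;  D = +0.702705+0.286237i
d^3_{-1,-2}: k∈[0..1] ⇒ -0.519945 +0.034122 = -0.485823;  D = +0.289542+0.390114i
d^3_{0,-2}: k∈[0..1] ⇒ +0.163132 -0.005353 = +0.157779;  D = +0.014652+0.157098i
d^3_{1,-2}: k∈[0..1] ⇒ -0.034122 +0.000560 = -0.033562;  D = -0.014674+0.030184i
d^3_{2,-2}: k∈[0..1] ⇒ +0.004886 -0.000032 = +0.004854;  D = -0.004080+0.002631i
d^3_{3,-2}: single k=0 term ⇒ -0.000434;  D = -0.000433+0.000012i
Y_3^{m'}(θ=1.3251,φ=0.0106) and Σ D·Y over m':
  (-0.3977+0.0636i)·(+0.3806-0.0121i)  (+0.7027+0.2862i)·(+0.2338-0.0050i)  (+0.2895+0.3901i)·(-0.2207+0.0023i)  (+0.0147+0.1571i)·(-0.2455+0.0000i)  (-0.0147+0.0302i)·(+0.2207+0.0023i)  (-0.0041+0.0026i)·(+0.2338+0.0050i)  (-0.0004+0.0000i)·(-0.3806-0.0121i)
Y_3^-2(R⁻¹ n̂) = -0.057380-0.024293i

Re=-0.0574 Im=-0.0243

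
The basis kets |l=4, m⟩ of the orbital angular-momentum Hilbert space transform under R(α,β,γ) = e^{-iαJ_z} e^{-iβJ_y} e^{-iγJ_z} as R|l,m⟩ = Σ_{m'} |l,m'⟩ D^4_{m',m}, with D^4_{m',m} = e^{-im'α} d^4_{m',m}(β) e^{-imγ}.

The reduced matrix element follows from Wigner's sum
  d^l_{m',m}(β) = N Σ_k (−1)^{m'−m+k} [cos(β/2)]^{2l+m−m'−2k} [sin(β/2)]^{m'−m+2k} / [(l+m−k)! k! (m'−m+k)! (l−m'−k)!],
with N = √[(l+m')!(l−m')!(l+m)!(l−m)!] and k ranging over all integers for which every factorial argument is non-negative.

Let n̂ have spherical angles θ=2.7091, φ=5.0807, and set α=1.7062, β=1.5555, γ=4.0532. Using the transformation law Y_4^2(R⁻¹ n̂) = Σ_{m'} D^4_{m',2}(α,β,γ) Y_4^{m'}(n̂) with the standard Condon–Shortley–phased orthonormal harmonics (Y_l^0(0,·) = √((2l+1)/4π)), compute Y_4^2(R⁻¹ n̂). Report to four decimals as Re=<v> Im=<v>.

Re=-0.0302 Im=-0.0601

Need the full column D^4_{m',2} for m'=−4..4 at α=1.7062, β=1.5555, γ=4.0532.
cos(β/2)=0.712494, sin(β/2)=0.701678
d^4_{-4,2}: single k=6 term ⇒ +0.320604;  D = +0.091431-0.307290i
d^4_{-3,2}: k∈[5..6] ⇒ +0.690587 -0.223260 = +0.467328;  D = -0.461812-0.071589i
d^4_{-2,2}: k∈[4..6] ⇒ +0.937061 -0.727062 +0.058763 = +0.268763;  D = -0.004942+0.268717i
d^4_{-1,2}: k∈[3..5] ⇒ +0.897088 -1.305088 +0.253153 = -0.154846;  D = -0.153788+0.018078i
d^4_{0,2}: k∈[2..4] ⇒ +0.611061 -1.580399 +0.574793 = -0.394545;  D = +0.098536+0.382042i
d^4_{1,2}: k∈[1..3] ⇒ +0.277487 -1.345632 +0.870058 = -0.198087;  D = +0.183376-0.074911i
d^4_{2,2}: k∈[0..2] ⇒ +0.066413 -0.772938 +0.937061 = +0.230536;  D = +0.115193+0.199693i
d^4_{3,2}: k∈[0..1] ⇒ -0.244721 +0.712042 = +0.467321;  D = +0.369572-0.286016i
d^4_{4,2}: single k=0 term ⇒ +0.340834;  D = -0.243078-0.238916i
Y_4^{m'}(θ=2.7091,φ=5.0807) and Σ D·Y over m':
  (+0.0914-0.3073i)·(+0.0013-0.0136i)  (-0.4618-0.0716i)·(+0.0748+0.0376i)  (-0.0049+0.2687i)·(-0.2077+0.1883i)  (-0.1538+0.0181i)·(-0.1796-0.4653i)  (+0.0985+0.3820i)·(+0.2172+0.0000i)  (+0.1834-0.0749i)·(+0.1796-0.4653i)  (+0.1152+0.1997i)·(-0.2077-0.1883i)  (+0.3696-0.2860i)·(-0.0748+0.0376i)  (-0.2431-0.2389i)·(+0.0013+0.0136i)
Y_4^2(R⁻¹ n̂) = -0.030237-0.060089i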